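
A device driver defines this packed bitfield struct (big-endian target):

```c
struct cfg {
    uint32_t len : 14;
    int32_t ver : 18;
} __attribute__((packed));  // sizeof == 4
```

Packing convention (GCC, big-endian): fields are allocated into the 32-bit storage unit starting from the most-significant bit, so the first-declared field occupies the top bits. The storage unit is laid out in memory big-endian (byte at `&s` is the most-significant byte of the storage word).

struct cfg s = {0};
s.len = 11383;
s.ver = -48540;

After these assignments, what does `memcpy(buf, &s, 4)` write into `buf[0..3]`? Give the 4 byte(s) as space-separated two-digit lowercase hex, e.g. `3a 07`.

len:14 = 11383 → 0x2c77 << 18 → word 0xb1dc0000
ver:18 = -48540 → 0x34264 << 0 → word 0xb1df4264
word = 0xb1df4264 → big-endian bytes:
  [0]=0xb1  [1]=0xdf  [2]=0x42  [3]=0x64

b1 df 42 64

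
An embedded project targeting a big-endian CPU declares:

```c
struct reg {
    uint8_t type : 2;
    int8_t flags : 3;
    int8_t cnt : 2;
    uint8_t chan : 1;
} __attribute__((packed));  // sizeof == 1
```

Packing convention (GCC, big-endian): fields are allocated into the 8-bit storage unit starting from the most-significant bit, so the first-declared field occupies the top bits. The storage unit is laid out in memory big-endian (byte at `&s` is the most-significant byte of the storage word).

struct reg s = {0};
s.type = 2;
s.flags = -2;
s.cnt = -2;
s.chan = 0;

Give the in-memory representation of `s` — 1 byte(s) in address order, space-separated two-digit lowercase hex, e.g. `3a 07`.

b4

[6+:2] type=2 & 0x3 = 0x2; word=0x80
[3+:3] flags=-2 & 0x7 = 0x6; word=0xb0
[1+:2] cnt=-2 & 0x3 = 0x2; word=0xb4
[0+:1] chan=0 & 0x1 = 0x0; word=0xb4
word = 0xb4 → big-endian bytes:
  [0]=0xb4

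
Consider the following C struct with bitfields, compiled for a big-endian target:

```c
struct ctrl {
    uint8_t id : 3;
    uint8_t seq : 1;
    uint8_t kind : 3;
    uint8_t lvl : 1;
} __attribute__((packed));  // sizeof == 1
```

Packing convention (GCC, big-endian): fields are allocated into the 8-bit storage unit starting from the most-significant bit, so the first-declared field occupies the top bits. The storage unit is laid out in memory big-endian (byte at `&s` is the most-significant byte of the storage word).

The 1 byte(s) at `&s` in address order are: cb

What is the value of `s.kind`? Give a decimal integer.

5

[0]=0xcb (big-endian) → word 0xcb
id:3 @ bit 5 → (0xcb>>5)&0x7 = 0x6
seq:1 @ bit 4 → (0xcb>>4)&0x1 = 0x0
kind:3 @ bit 1 → (0xcb>>1)&0x7 = 0x5  ←
lvl:1 @ bit 0 → (0xcb>>0)&0x1 = 0x1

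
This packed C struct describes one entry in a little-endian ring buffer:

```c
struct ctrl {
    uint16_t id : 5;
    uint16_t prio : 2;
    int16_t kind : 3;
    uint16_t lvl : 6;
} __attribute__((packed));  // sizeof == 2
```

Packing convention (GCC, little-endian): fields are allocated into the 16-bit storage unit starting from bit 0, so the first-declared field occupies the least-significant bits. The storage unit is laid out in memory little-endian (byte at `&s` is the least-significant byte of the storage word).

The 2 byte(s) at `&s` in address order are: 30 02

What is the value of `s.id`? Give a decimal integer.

[0]=0x30 [1]=0x02 (little-endian) → word 0x0230
id [0+:5] = (word>>0) & 0x1f = 16  ←
prio [5+:2] = (word>>5) & 0x3 = 1
kind [7+:3] = (word>>7) & 0x7 = 4
lvl [10+:6] = (word>>10) & 0x3f = 0

16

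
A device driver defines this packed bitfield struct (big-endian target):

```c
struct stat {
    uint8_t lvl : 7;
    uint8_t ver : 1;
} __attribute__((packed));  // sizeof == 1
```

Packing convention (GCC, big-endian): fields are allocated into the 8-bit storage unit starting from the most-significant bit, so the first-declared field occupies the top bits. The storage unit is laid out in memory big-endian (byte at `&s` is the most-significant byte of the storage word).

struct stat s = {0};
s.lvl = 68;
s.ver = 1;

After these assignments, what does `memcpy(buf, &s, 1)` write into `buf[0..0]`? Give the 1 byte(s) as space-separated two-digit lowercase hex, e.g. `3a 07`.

lvl (7b) val=68 bits=0x44 at bit 1: 0x88
ver (1b) val=1 bits=0x1 at bit 0: 0x89
word = 0x89 → big-endian bytes:
  [0]=0x89

89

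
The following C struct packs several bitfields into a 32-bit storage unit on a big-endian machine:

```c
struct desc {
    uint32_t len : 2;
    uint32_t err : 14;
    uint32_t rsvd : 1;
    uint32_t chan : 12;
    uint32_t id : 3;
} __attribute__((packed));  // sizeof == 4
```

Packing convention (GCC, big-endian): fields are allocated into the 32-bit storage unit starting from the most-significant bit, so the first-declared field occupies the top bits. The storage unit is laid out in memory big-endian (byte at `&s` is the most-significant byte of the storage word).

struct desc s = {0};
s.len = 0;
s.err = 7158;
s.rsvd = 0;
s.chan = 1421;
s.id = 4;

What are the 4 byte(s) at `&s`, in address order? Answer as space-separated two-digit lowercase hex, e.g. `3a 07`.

len (2b) val=0 bits=0x0 at bit 30: 0x00000000
err (14b) val=7158 bits=0x1bf6 at bit 16: 0x1bf60000
rsvd (1b) val=0 bits=0x0 at bit 15: 0x1bf60000
chan (12b) val=1421 bits=0x58d at bit 3: 0x1bf62c68
id (3b) val=4 bits=0x4 at bit 0: 0x1bf62c6c
word = 0x1bf62c6c → big-endian bytes:
  [0]=0x1b  [1]=0xf6  [2]=0x2c  [3]=0x6c

1b f6 2c 6c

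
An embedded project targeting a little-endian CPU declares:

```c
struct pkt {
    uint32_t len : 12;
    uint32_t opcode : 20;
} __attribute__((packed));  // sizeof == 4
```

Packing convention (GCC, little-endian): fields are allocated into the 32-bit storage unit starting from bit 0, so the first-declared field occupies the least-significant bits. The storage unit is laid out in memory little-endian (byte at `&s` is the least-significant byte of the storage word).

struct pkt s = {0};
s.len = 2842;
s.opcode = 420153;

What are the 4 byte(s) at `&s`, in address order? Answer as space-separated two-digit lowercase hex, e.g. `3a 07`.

1a 9b 93 66

len:12 = 2842 → 0xb1a << 0 → word 0x00000b1a
opcode:20 = 420153 → 0x66939 << 12 → word 0x66939b1a
word = 0x66939b1a → little-endian bytes:
  [0]=0x1a  [1]=0x9b  [2]=0x93  [3]=0x66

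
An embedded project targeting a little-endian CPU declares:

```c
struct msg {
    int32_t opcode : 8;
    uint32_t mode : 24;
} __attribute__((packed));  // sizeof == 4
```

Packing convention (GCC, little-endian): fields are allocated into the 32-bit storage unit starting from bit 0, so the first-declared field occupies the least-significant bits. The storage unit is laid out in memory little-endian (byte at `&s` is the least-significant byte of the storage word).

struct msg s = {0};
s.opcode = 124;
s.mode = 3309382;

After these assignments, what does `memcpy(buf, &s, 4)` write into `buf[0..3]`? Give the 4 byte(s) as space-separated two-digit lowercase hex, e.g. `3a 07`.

7c 46 7f 32

opcode:8 = 124 → 0x7c << 0 → word 0x0000007c
mode:24 = 3309382 → 0x327f46 << 8 → word 0x327f467c
word = 0x327f467c → little-endian bytes:
  [0]=0x7c  [1]=0x46  [2]=0x7f  [3]=0x32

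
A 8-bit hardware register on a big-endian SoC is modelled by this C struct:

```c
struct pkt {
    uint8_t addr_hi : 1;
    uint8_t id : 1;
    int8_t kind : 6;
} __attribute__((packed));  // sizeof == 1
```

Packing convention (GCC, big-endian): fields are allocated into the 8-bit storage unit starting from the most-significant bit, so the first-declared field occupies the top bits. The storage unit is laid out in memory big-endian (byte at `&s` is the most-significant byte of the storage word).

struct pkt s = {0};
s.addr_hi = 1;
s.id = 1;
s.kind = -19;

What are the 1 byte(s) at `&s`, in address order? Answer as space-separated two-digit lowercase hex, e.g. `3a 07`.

addr_hi (1b) val=1 bits=0x1 at bit 7: 0x80
id (1b) val=1 bits=0x1 at bit 6: 0xc0
kind (6b) val=-19 bits=0x2d at bit 0: 0xed
word = 0xed → big-endian bytes:
  [0]=0xed

ed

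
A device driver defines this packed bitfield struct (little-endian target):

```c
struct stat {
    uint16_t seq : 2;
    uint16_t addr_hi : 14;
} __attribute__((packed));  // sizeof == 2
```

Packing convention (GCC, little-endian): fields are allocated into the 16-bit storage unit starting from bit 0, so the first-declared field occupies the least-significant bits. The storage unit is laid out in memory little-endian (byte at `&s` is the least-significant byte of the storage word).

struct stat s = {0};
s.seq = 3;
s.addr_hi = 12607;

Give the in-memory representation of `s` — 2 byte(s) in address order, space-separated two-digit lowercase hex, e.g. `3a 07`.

seq (2b) val=3 bits=0x3 at bit 0: 0x0003
addr_hi (14b) val=12607 bits=0x313f at bit 2: 0xc4ff
word = 0xc4ff → little-endian bytes:
  [0]=0xff  [1]=0xc4

ff c4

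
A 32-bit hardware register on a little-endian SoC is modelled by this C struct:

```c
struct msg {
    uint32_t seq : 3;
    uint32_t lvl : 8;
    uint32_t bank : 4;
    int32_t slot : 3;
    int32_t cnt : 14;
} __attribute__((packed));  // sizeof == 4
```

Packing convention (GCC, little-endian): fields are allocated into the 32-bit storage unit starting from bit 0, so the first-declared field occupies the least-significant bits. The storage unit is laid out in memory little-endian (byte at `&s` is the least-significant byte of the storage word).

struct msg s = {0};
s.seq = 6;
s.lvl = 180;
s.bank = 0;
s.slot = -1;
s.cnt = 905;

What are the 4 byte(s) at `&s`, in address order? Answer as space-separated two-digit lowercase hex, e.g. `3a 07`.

[0+:3] seq=6 & 0x7 = 0x6; word=0x00000006
[3+:8] lvl=180 & 0xff = 0xb4; word=0x000005a6
[11+:4] bank=0 & 0xf = 0x0; word=0x000005a6
[15+:3] slot=-1 & 0x7 = 0x7; word=0x000385a6
[18+:14] cnt=905 & 0x3fff = 0x389; word=0x0e2785a6
word = 0x0e2785a6 → little-endian bytes:
  [0]=0xa6  [1]=0x85  [2]=0x27  [3]=0x0e

a6 85 27 0e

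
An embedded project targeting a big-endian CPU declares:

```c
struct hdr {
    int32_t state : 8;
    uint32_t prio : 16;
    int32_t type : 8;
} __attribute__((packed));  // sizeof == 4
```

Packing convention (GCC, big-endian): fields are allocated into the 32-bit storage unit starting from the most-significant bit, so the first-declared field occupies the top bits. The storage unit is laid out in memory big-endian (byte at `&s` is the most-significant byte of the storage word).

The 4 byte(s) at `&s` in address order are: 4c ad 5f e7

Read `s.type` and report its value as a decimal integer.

[0]=0x4c [1]=0xad [2]=0x5f [3]=0xe7 (big-endian) → word 0x4cad5fe7
state [24+:8] = (word>>24) & 0xff = 76
prio [8+:16] = (word>>8) & 0xffff = 44383
type [0+:8] = (word>>0) & 0xff = 231  ←
type signed 8b, MSB=1: 231 - 256 = -25

-25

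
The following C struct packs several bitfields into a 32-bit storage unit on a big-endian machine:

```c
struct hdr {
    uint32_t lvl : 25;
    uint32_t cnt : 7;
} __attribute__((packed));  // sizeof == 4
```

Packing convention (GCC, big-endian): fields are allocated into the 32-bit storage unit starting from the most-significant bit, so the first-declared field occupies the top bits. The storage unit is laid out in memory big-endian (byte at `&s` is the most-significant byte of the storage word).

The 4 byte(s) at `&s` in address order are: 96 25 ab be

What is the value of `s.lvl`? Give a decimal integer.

19680087

[0]=0x96 [1]=0x25 [2]=0xab [3]=0xbe (big-endian) → word 0x9625abbe
lvl [7+:25] = (word>>7) & 0x1ffffff = 19680087  ←
cnt [0+:7] = (word>>0) & 0x7f = 62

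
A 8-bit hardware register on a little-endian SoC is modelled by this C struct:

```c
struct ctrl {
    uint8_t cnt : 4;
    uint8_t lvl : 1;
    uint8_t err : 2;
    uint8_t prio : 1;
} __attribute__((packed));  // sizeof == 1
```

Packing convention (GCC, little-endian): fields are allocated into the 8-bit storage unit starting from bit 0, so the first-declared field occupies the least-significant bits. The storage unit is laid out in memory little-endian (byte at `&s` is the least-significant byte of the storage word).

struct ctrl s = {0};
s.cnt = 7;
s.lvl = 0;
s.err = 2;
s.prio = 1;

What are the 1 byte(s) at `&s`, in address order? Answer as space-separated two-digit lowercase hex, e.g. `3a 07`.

cnt (4b) val=7 bits=0x7 at bit 0: 0x07
lvl (1b) val=0 bits=0x0 at bit 4: 0x07
err (2b) val=2 bits=0x2 at bit 5: 0x47
prio (1b) val=1 bits=0x1 at bit 7: 0xc7
word = 0xc7 → little-endian bytes:
  [0]=0xc7

c7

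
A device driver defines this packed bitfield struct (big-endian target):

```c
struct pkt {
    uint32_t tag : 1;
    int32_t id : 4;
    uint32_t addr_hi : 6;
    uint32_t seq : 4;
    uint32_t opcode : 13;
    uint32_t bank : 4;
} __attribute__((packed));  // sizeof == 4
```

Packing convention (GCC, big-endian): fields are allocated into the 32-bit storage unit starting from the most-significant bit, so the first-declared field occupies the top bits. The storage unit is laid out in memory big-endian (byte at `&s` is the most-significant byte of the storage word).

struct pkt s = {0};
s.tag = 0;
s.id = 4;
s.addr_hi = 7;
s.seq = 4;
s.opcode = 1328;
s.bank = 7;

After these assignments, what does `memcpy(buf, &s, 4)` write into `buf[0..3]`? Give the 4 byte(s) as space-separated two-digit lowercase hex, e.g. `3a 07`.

20 e8 53 07

[31+:1] tag=0 & 0x1 = 0x0; word=0x00000000
[27+:4] id=4 & 0xf = 0x4; word=0x20000000
[21+:6] addr_hi=7 & 0x3f = 0x7; word=0x20e00000
[17+:4] seq=4 & 0xf = 0x4; word=0x20e80000
[4+:13] opcode=1328 & 0x1fff = 0x530; word=0x20e85300
[0+:4] bank=7 & 0xf = 0x7; word=0x20e85307
word = 0x20e85307 → big-endian bytes:
  [0]=0x20  [1]=0xe8  [2]=0x53  [3]=0x07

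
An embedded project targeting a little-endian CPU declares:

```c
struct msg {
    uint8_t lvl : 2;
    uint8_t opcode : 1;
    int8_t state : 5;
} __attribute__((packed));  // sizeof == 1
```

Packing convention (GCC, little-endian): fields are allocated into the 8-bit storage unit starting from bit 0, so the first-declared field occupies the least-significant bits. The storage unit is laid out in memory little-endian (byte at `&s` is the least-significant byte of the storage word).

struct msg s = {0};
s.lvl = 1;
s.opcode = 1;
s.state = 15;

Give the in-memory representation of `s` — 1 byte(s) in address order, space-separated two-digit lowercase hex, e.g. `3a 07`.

lvl:2 = 1 → 0x1 << 0 → word 0x01
opcode:1 = 1 → 0x1 << 2 → word 0x05
state:5 = 15 → 0xf << 3 → word 0x7d
word = 0x7d → little-endian bytes:
  [0]=0x7d

7d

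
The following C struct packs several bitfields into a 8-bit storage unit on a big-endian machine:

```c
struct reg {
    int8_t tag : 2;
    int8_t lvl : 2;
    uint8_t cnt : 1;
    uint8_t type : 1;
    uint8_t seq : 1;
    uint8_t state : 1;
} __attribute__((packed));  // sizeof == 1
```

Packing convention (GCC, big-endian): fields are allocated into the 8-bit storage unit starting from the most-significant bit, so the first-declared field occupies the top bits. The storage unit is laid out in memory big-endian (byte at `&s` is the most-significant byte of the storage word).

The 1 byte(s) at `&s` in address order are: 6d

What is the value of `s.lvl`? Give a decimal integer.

[0]=0x6d (big-endian) → word 0x6d
tag:2 @ bit 6 → (0x6d>>6)&0x3 = 0x1
lvl:2 @ bit 4 → (0x6d>>4)&0x3 = 0x2  ←
cnt:1 @ bit 3 → (0x6d>>3)&0x1 = 0x1
type:1 @ bit 2 → (0x6d>>2)&0x1 = 0x1
seq:1 @ bit 1 → (0x6d>>1)&0x1 = 0x0
state:1 @ bit 0 → (0x6d>>0)&0x1 = 0x1
lvl signed 2b, MSB=1: 2 - 4 = -2

-2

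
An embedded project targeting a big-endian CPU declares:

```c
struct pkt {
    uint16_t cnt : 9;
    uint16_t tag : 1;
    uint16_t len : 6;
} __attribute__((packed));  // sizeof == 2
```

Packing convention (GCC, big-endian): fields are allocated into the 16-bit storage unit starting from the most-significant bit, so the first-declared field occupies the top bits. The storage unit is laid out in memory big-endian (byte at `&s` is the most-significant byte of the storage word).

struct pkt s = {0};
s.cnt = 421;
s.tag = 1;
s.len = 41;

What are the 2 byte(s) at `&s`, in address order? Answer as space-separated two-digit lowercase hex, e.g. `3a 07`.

d2 e9

cnt:9 = 421 → 0x1a5 << 7 → word 0xd280
tag:1 = 1 → 0x1 << 6 → word 0xd2c0
len:6 = 41 → 0x29 << 0 → word 0xd2e9
word = 0xd2e9 → big-endian bytes:
  [0]=0xd2  [1]=0xe9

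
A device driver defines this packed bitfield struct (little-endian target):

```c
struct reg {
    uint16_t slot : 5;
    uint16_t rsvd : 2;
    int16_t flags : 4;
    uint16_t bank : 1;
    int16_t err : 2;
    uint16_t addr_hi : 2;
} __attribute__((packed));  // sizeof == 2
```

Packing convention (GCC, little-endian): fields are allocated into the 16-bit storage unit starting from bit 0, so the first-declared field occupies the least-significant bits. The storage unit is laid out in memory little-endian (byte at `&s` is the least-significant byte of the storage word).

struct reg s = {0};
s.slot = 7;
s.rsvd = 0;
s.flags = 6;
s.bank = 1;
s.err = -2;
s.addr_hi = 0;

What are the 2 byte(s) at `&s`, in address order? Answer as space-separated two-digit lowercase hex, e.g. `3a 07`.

07 2b

slot (5b) val=7 bits=0x7 at bit 0: 0x0007
rsvd (2b) val=0 bits=0x0 at bit 5: 0x0007
flags (4b) val=6 bits=0x6 at bit 7: 0x0307
bank (1b) val=1 bits=0x1 at bit 11: 0x0b07
err (2b) val=-2 bits=0x2 at bit 12: 0x2b07
addr_hi (2b) val=0 bits=0x0 at bit 14: 0x2b07
word = 0x2b07 → little-endian bytes:
  [0]=0x07  [1]=0x2b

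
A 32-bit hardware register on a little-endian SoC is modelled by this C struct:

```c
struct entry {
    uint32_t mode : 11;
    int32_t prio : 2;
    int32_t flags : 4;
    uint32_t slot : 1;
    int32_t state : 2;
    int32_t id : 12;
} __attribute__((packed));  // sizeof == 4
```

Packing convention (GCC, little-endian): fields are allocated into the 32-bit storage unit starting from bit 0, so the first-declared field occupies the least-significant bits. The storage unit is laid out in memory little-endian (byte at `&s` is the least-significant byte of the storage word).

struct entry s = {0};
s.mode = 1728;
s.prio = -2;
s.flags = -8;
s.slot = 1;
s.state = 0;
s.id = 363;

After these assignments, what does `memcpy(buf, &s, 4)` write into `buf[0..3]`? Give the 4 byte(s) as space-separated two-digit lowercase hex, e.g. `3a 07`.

mode (11b) val=1728 bits=0x6c0 at bit 0: 0x000006c0
prio (2b) val=-2 bits=0x2 at bit 11: 0x000016c0
flags (4b) val=-8 bits=0x8 at bit 13: 0x000116c0
slot (1b) val=1 bits=0x1 at bit 17: 0x000316c0
state (2b) val=0 bits=0x0 at bit 18: 0x000316c0
id (12b) val=363 bits=0x16b at bit 20: 0x16b316c0
word = 0x16b316c0 → little-endian bytes:
  [0]=0xc0  [1]=0x16  [2]=0xb3  [3]=0x16

c0 16 b3 16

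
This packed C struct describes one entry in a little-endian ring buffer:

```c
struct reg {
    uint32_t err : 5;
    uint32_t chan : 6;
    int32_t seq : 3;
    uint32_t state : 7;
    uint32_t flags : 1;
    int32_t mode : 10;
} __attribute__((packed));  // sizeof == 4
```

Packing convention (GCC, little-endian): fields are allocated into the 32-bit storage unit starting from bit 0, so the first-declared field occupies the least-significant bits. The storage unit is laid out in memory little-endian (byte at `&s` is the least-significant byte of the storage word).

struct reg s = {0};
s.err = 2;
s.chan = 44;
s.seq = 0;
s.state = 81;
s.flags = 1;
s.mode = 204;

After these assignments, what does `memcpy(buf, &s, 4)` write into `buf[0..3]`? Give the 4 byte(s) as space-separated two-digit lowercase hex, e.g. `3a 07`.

82 45 34 33

err (5b) val=2 bits=0x2 at bit 0: 0x00000002
chan (6b) val=44 bits=0x2c at bit 5: 0x00000582
seq (3b) val=0 bits=0x0 at bit 11: 0x00000582
state (7b) val=81 bits=0x51 at bit 14: 0x00144582
flags (1b) val=1 bits=0x1 at bit 21: 0x00344582
mode (10b) val=204 bits=0xcc at bit 22: 0x33344582
word = 0x33344582 → little-endian bytes:
  [0]=0x82  [1]=0x45  [2]=0x34  [3]=0x33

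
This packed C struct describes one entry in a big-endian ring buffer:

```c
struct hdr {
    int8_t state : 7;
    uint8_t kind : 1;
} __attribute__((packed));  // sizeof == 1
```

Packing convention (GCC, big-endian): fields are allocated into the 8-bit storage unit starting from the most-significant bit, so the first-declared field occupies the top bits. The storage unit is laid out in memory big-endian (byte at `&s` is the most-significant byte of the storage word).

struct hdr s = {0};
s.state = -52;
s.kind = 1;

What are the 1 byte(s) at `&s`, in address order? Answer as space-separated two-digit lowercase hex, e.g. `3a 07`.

state (7b) val=-52 bits=0x4c at bit 1: 0x98
kind (1b) val=1 bits=0x1 at bit 0: 0x99
word = 0x99 → big-endian bytes:
  [0]=0x99

99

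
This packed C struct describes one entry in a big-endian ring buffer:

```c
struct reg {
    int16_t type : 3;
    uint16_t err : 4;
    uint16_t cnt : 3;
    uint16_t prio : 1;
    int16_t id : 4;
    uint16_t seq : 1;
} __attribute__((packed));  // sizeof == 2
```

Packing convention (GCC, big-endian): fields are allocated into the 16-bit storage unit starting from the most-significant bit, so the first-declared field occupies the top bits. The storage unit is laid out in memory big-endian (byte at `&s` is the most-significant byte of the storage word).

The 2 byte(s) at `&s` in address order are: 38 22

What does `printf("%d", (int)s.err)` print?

12

[0]=0x38 [1]=0x22 (big-endian) → word 0x3822
type:3 @ bit 13 → (0x3822>>13)&0x7 = 0x1
err:4 @ bit 9 → (0x3822>>9)&0xf = 0xc  ←
cnt:3 @ bit 6 → (0x3822>>6)&0x7 = 0x0
prio:1 @ bit 5 → (0x3822>>5)&0x1 = 0x1
id:4 @ bit 1 → (0x3822>>1)&0xf = 0x1
seq:1 @ bit 0 → (0x3822>>0)&0x1 = 0x0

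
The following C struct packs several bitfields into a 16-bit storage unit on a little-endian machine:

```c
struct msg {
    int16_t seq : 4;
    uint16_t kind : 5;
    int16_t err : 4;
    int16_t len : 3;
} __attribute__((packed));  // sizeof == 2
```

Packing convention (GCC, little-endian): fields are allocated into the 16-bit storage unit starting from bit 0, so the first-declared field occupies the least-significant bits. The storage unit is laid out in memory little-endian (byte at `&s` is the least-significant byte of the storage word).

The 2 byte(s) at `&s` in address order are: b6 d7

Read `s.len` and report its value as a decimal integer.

[0]=0xb6 [1]=0xd7 (little-endian) → word 0xd7b6
seq [0+:4] = (word>>0) & 0xf = 6
kind [4+:5] = (word>>4) & 0x1f = 27
err [9+:4] = (word>>9) & 0xf = 11
len [13+:3] = (word>>13) & 0x7 = 6  ←
len signed 3b, MSB=1: 6 - 8 = -2

-2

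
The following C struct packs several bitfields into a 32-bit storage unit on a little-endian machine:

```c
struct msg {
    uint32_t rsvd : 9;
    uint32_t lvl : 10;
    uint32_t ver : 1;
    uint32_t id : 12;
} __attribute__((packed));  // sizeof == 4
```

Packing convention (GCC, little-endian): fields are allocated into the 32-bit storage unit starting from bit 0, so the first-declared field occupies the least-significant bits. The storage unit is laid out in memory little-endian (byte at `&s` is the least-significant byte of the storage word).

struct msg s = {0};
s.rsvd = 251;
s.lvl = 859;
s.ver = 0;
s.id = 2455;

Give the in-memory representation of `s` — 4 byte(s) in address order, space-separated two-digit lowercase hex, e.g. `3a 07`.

rsvd (9b) val=251 bits=0xfb at bit 0: 0x000000fb
lvl (10b) val=859 bits=0x35b at bit 9: 0x0006b6fb
ver (1b) val=0 bits=0x0 at bit 19: 0x0006b6fb
id (12b) val=2455 bits=0x997 at bit 20: 0x9976b6fb
word = 0x9976b6fb → little-endian bytes:
  [0]=0xfb  [1]=0xb6  [2]=0x76  [3]=0x99

fb b6 76 99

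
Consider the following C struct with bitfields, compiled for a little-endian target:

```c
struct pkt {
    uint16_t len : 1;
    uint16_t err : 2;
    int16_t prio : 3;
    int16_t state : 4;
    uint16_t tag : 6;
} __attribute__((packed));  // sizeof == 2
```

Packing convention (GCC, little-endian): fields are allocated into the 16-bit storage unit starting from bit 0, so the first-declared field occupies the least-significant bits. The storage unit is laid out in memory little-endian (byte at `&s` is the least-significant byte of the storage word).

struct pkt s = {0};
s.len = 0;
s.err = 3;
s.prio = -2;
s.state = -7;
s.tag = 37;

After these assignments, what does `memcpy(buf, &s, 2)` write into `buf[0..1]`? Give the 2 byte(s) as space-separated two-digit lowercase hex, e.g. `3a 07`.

len (1b) val=0 bits=0x0 at bit 0: 0x0000
err (2b) val=3 bits=0x3 at bit 1: 0x0006
prio (3b) val=-2 bits=0x6 at bit 3: 0x0036
state (4b) val=-7 bits=0x9 at bit 6: 0x0276
tag (6b) val=37 bits=0x25 at bit 10: 0x9676
word = 0x9676 → little-endian bytes:
  [0]=0x76  [1]=0x96

76 96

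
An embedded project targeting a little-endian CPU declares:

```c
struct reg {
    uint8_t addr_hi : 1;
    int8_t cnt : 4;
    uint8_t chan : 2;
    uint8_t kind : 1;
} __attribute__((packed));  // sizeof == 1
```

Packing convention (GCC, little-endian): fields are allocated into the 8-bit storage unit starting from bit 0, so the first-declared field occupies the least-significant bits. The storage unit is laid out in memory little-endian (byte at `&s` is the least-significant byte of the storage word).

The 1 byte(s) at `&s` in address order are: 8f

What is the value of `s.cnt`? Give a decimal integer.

[0]=0x8f (little-endian) → word 0x8f
addr_hi [0+:1] = (word>>0) & 0x1 = 1
cnt [1+:4] = (word>>1) & 0xf = 7  ←
chan [5+:2] = (word>>5) & 0x3 = 0
kind [7+:1] = (word>>7) & 0x1 = 1
cnt signed 4b, MSB=0: value = 7

7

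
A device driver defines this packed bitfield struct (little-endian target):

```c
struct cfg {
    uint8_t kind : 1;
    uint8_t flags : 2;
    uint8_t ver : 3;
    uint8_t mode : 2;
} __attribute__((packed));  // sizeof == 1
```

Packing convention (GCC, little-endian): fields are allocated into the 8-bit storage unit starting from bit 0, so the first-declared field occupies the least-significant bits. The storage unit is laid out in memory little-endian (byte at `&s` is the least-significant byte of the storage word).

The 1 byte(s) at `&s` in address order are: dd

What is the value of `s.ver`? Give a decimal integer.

[0]=0xdd (little-endian) → word 0xdd
kind [0+:1] = (word>>0) & 0x1 = 1
flags [1+:2] = (word>>1) & 0x3 = 2
ver [3+:3] = (word>>3) & 0x7 = 3  ←
mode [6+:2] = (word>>6) & 0x3 = 3

3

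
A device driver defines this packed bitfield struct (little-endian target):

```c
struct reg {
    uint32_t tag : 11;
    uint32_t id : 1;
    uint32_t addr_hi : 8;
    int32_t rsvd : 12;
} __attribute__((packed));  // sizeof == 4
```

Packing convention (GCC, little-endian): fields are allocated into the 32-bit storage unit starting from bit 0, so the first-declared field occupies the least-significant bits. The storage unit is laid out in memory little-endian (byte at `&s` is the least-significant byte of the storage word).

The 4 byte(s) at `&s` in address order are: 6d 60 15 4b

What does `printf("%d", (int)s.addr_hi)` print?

86

[0]=0x6d [1]=0x60 [2]=0x15 [3]=0x4b (little-endian) → word 0x4b15606d
tag [0+:11] = (word>>0) & 0x7ff = 109
id [11+:1] = (word>>11) & 0x1 = 0
addr_hi [12+:8] = (word>>12) & 0xff = 86  ←
rsvd [20+:12] = (word>>20) & 0xfff = 1201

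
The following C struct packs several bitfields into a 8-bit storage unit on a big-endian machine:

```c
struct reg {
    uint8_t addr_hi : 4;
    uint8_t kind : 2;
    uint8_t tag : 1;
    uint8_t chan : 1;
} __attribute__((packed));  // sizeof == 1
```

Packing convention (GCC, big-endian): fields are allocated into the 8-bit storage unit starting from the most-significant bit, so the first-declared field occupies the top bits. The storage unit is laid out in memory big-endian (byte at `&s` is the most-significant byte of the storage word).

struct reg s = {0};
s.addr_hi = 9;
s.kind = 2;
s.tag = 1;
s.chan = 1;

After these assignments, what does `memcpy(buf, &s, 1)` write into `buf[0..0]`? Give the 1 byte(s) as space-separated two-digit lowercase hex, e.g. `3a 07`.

addr_hi (4b) val=9 bits=0x9 at bit 4: 0x90
kind (2b) val=2 bits=0x2 at bit 2: 0x98
tag (1b) val=1 bits=0x1 at bit 1: 0x9a
chan (1b) val=1 bits=0x1 at bit 0: 0x9b
word = 0x9b → big-endian bytes:
  [0]=0x9b

9b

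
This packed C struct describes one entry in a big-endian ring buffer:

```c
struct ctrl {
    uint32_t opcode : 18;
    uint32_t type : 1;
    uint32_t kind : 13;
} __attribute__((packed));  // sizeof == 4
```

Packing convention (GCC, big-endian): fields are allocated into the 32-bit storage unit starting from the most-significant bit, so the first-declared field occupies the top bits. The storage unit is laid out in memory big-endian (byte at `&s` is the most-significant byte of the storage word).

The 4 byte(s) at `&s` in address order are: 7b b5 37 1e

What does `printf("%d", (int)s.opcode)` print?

126676

[0]=0x7b [1]=0xb5 [2]=0x37 [3]=0x1e (big-endian) → word 0x7bb5371e
opcode [14+:18] = (word>>14) & 0x3ffff = 126676  ←
type [13+:1] = (word>>13) & 0x1 = 1
kind [0+:13] = (word>>0) & 0x1fff = 5918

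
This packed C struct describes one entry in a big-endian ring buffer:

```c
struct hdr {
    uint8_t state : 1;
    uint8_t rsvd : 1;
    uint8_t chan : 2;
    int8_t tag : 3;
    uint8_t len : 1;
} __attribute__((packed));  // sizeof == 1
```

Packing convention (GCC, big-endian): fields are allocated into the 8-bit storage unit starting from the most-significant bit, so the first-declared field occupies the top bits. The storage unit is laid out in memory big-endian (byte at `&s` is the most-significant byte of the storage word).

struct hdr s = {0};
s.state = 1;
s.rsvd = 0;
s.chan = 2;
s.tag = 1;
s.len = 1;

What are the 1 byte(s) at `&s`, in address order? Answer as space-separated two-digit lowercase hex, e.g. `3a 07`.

a3

state (1b) val=1 bits=0x1 at bit 7: 0x80
rsvd (1b) val=0 bits=0x0 at bit 6: 0x80
chan (2b) val=2 bits=0x2 at bit 4: 0xa0
tag (3b) val=1 bits=0x1 at bit 1: 0xa2
len (1b) val=1 bits=0x1 at bit 0: 0xa3
word = 0xa3 → big-endian bytes:
  [0]=0xa3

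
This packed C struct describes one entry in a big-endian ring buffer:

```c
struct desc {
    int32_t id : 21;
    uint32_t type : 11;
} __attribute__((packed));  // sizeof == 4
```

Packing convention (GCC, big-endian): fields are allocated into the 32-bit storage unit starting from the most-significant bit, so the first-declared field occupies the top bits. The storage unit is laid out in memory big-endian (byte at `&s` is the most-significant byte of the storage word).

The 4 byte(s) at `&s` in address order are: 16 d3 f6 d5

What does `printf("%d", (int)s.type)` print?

[0]=0x16 [1]=0xd3 [2]=0xf6 [3]=0xd5 (big-endian) → word 0x16d3f6d5
id [11+:21] = (word>>11) & 0x1fffff = 187006
type [0+:11] = (word>>0) & 0x7ff = 1749  ←

1749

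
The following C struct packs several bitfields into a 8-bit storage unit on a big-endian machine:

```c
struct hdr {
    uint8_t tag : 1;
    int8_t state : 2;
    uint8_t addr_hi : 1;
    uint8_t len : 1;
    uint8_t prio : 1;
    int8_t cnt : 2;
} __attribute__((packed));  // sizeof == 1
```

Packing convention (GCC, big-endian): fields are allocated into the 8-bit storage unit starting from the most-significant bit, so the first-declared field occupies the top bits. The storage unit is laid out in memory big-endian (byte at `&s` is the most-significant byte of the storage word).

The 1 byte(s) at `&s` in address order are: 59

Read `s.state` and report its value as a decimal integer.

-2

[0]=0x59 (big-endian) → word 0x59
tag [7+:1] = (word>>7) & 0x1 = 0
state [5+:2] = (word>>5) & 0x3 = 2  ←
addr_hi [4+:1] = (word>>4) & 0x1 = 1
len [3+:1] = (word>>3) & 0x1 = 1
prio [2+:1] = (word>>2) & 0x1 = 0
cnt [0+:2] = (word>>0) & 0x3 = 1
state signed 2b, MSB=1: 2 - 4 = -2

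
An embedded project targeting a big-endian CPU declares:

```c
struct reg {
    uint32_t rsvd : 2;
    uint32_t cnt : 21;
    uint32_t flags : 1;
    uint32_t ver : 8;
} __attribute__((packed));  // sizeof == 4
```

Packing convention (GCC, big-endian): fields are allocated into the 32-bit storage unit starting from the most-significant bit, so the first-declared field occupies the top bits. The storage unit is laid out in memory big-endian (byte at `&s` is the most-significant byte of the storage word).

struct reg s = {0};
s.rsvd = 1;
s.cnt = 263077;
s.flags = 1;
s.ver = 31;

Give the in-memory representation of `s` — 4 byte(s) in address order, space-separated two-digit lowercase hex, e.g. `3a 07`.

rsvd (2b) val=1 bits=0x1 at bit 30: 0x40000000
cnt (21b) val=263077 bits=0x403a5 at bit 9: 0x48074a00
flags (1b) val=1 bits=0x1 at bit 8: 0x48074b00
ver (8b) val=31 bits=0x1f at bit 0: 0x48074b1f
word = 0x48074b1f → big-endian bytes:
  [0]=0x48  [1]=0x07  [2]=0x4b  [3]=0x1f

48 07 4b 1f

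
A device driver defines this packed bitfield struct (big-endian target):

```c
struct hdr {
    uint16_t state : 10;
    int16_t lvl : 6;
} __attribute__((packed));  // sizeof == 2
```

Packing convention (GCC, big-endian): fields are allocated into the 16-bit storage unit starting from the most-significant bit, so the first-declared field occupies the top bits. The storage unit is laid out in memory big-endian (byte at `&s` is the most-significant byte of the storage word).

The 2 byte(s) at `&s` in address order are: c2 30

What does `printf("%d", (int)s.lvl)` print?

-16

[0]=0xc2 [1]=0x30 (big-endian) → word 0xc230
state:10 @ bit 6 → (0xc230>>6)&0x3ff = 0x308
lvl:6 @ bit 0 → (0xc230>>0)&0x3f = 0x30  ←
lvl signed 6b, MSB=1: 48 - 64 = -16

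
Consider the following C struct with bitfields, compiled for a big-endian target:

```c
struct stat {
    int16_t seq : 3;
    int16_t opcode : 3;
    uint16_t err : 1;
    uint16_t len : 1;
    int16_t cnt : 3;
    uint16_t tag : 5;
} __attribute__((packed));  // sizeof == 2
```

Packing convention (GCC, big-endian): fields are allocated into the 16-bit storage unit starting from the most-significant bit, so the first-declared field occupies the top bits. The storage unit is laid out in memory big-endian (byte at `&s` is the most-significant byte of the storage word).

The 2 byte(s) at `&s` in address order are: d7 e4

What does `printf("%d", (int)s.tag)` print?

4

[0]=0xd7 [1]=0xe4 (big-endian) → word 0xd7e4
seq [13+:3] = (word>>13) & 0x7 = 6
opcode [10+:3] = (word>>10) & 0x7 = 5
err [9+:1] = (word>>9) & 0x1 = 1
len [8+:1] = (word>>8) & 0x1 = 1
cnt [5+:3] = (word>>5) & 0x7 = 7
tag [0+:5] = (word>>0) & 0x1f = 4  ←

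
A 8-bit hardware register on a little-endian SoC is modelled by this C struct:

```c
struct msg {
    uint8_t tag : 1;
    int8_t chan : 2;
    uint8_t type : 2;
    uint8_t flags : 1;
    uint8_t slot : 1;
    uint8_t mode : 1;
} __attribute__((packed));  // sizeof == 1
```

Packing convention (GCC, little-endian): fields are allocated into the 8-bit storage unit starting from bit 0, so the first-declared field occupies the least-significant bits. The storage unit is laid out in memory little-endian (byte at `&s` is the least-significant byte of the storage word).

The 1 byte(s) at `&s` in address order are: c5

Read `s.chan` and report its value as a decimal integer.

[0]=0xc5 (little-endian) → word 0xc5
tag [0+:1] = (word>>0) & 0x1 = 1
chan [1+:2] = (word>>1) & 0x3 = 2  ←
type [3+:2] = (word>>3) & 0x3 = 0
flags [5+:1] = (word>>5) & 0x1 = 0
slot [6+:1] = (word>>6) & 0x1 = 1
mode [7+:1] = (word>>7) & 0x1 = 1
chan signed 2b, MSB=1: 2 - 4 = -2

-2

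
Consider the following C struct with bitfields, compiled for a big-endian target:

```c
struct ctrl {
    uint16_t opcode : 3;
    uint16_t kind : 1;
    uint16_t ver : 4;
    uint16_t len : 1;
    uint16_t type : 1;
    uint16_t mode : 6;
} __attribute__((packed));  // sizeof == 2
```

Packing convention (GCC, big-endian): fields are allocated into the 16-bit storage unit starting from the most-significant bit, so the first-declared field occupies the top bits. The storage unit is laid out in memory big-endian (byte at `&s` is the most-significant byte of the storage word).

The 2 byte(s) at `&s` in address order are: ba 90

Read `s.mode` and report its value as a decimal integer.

[0]=0xba [1]=0x90 (big-endian) → word 0xba90
opcode [13+:3] = (word>>13) & 0x7 = 5
kind [12+:1] = (word>>12) & 0x1 = 1
ver [8+:4] = (word>>8) & 0xf = 10
len [7+:1] = (word>>7) & 0x1 = 1
type [6+:1] = (word>>6) & 0x1 = 0
mode [0+:6] = (word>>0) & 0x3f = 16  ←

16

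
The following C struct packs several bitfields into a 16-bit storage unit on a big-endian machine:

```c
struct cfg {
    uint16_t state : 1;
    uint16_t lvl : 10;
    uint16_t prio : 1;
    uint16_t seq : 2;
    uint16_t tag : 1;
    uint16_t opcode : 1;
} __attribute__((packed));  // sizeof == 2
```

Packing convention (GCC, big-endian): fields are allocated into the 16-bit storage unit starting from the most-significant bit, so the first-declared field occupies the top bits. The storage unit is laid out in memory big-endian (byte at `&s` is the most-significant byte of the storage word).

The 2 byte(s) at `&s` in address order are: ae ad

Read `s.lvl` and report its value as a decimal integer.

373

[0]=0xae [1]=0xad (big-endian) → word 0xaead
state [15+:1] = (word>>15) & 0x1 = 1
lvl [5+:10] = (word>>5) & 0x3ff = 373  ←
prio [4+:1] = (word>>4) & 0x1 = 0
seq [2+:2] = (word>>2) & 0x3 = 3
tag [1+:1] = (word>>1) & 0x1 = 0
opcode [0+:1] = (word>>0) & 0x1 = 1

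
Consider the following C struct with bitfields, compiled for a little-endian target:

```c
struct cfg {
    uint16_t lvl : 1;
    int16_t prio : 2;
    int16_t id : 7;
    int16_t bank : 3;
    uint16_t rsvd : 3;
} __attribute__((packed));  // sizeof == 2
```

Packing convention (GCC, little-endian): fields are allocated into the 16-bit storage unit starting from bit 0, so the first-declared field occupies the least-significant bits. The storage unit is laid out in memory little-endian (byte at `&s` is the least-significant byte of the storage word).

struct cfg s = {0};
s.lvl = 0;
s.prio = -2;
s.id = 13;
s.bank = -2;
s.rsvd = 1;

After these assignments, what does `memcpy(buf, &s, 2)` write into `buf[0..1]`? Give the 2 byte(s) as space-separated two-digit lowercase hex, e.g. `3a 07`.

lvl (1b) val=0 bits=0x0 at bit 0: 0x0000
prio (2b) val=-2 bits=0x2 at bit 1: 0x0004
id (7b) val=13 bits=0xd at bit 3: 0x006c
bank (3b) val=-2 bits=0x6 at bit 10: 0x186c
rsvd (3b) val=1 bits=0x1 at bit 13: 0x386c
word = 0x386c → little-endian bytes:
  [0]=0x6c  [1]=0x38

6c 38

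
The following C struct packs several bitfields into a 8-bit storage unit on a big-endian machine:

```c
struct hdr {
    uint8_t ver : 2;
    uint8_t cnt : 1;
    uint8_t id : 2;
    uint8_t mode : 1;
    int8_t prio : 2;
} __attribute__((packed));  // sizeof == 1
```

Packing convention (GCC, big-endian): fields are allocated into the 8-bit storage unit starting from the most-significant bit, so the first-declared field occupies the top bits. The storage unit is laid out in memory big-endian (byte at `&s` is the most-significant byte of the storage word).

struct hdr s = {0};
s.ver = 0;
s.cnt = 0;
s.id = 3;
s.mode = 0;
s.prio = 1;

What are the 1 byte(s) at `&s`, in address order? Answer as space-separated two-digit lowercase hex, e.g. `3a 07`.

19

ver:2 = 0 → 0x0 << 6 → word 0x00
cnt:1 = 0 → 0x0 << 5 → word 0x00
id:2 = 3 → 0x3 << 3 → word 0x18
mode:1 = 0 → 0x0 << 2 → word 0x18
prio:2 = 1 → 0x1 << 0 → word 0x19
word = 0x19 → big-endian bytes:
  [0]=0x19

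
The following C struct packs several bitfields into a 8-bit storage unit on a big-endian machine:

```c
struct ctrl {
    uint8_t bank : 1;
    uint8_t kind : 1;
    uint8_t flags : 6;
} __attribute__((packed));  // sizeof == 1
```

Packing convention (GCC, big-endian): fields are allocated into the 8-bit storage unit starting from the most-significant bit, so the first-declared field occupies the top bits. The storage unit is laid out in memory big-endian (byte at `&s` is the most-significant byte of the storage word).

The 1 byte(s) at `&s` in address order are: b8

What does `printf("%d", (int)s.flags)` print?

56

[0]=0xb8 (big-endian) → word 0xb8
bank:1 @ bit 7 → (0xb8>>7)&0x1 = 0x1
kind:1 @ bit 6 → (0xb8>>6)&0x1 = 0x0
flags:6 @ bit 0 → (0xb8>>0)&0x3f = 0x38  ←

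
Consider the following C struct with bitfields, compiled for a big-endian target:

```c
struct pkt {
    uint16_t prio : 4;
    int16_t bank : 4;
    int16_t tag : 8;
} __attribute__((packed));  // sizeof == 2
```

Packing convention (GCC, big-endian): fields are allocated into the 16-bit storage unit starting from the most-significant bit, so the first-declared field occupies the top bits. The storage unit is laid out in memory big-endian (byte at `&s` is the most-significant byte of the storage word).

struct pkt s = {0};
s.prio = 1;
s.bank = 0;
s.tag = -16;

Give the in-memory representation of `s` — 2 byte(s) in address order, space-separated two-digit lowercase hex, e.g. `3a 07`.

prio (4b) val=1 bits=0x1 at bit 12: 0x1000
bank (4b) val=0 bits=0x0 at bit 8: 0x1000
tag (8b) val=-16 bits=0xf0 at bit 0: 0x10f0
word = 0x10f0 → big-endian bytes:
  [0]=0x10  [1]=0xf0

10 f0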